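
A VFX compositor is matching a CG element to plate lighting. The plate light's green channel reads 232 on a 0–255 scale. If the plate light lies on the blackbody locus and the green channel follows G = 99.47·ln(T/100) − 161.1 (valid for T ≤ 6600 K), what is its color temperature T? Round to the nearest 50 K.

5200 K

ln t = (232 + 161.1) / 99.47 = 3.9519.
t = e^3.9519 = 52.036.
T = 100·t = 5204 K → 5200 K to the nearest 50 K.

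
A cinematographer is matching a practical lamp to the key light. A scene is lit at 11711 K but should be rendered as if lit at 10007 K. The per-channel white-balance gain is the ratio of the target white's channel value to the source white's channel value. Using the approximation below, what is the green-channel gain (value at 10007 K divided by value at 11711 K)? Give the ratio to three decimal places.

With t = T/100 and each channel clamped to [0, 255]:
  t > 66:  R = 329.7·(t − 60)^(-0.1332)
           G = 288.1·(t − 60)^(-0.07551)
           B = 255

1.027

At 11711 K (t = 117.11):
  G = 288.1·(117.11 − 60)^(-0.07551) = 288.1·57.11^(-0.07551) = 288.1·0.73680 = 212.273.
At 10007 K (t = 100.07):
  G = 288.1·(100.07 − 60)^(-0.07551) = 288.1·40.07^(-0.07551) = 288.1·0.75678 = 218.029.
Gain = 218.029 / 212.273 = 1.0271 → 1.027.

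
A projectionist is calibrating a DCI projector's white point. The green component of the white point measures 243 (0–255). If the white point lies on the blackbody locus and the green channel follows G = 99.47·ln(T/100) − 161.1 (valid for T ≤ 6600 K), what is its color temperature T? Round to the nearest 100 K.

5800 K

ln t = (243 + 161.1) / 99.47 = 4.0625.
t = e^4.0625 = 58.121.
T = 100·t = 5812 K → 5800 K to the nearest 100 K.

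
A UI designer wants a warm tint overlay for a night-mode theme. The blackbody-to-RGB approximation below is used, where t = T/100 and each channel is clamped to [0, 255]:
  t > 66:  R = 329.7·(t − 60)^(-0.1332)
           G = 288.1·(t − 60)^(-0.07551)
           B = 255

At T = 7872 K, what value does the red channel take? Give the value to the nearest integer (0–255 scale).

t = 7872/100 = 78.72; the t > 66 branch applies.
R = 329.7·(78.72 − 60)^(-0.1332) = 329.7·18.72^(-0.1332) = 329.7·0.67691 = 223.176.
Rounded: 223.

223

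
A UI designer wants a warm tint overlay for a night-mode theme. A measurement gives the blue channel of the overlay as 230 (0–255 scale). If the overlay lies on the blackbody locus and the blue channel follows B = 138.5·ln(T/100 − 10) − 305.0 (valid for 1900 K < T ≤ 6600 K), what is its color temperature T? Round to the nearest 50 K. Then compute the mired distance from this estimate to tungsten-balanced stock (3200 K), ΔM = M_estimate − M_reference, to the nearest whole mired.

ln(t − 10) = (230 + 305.0) / 138.5 = 3.8628.
t − 10 = e^3.8628 = 47.599, so t = 57.599.
T = 100·t = 5760 K → 5750 K to the nearest 50 K.
M_estimate = 10⁶/5750 = 173.91; M_reference = 10⁶/3200 = 312.50.
ΔM = 173.91 − 312.50 = -138.59 → -139 mireds.

-139 mireds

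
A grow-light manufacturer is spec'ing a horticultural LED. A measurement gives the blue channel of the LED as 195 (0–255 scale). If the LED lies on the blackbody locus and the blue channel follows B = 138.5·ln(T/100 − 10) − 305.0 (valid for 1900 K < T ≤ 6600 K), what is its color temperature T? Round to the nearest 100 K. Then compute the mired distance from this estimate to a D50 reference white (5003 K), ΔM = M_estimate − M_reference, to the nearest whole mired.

+13 mireds

ln(t − 10) = (195 + 305.0) / 138.5 = 3.6101.
t − 10 = e^3.6101 = 36.970, so t = 46.970.
T = 100·t = 4697 K → 4700 K to the nearest 100 K.
M_estimate = 10⁶/4700 = 212.77; M_reference = 10⁶/5003 = 199.88.
ΔM = 212.77 − 199.88 = 12.89 → +13 mireds.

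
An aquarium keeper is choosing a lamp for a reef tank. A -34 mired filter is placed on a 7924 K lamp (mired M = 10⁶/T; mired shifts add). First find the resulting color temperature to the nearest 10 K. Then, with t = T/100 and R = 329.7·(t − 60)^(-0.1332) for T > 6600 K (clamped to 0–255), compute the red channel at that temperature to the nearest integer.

M_in = 10⁶/7924 = 126.20; M_out = 126.20 + (-34) = 92.20.
T_out = 10⁶/92.20 = 10846.1 K → 10850 K; t = 108.5.
R = 329.7·(108.5 − 60)^(-0.1332) = 329.7·48.5^(-0.1332) = 329.7·0.59629 = 196.598.
Rounded: 197.

197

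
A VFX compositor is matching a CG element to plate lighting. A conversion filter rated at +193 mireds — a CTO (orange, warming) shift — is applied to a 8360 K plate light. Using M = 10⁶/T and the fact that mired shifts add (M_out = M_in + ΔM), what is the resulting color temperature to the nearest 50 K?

M_in = 10⁶/8360 = 119.62 mireds.
M_out = 119.62 + (+193) = 312.62 mireds.
T_out = 10⁶/312.62 = 3198.8 K → 3200 K.

3200 K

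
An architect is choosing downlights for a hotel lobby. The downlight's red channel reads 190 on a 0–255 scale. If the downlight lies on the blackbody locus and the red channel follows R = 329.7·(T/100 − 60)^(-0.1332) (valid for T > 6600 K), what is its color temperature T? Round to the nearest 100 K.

(t − 60)^(-0.1332) = 190/329.7 = 0.57628.
t − 60 = 0.57628^(1/-0.1332) = 0.57628^(-7.508) = 62.667, so t = 122.667.
T = 100·t = 12267 K → 12300 K to the nearest 100 K.

12300 K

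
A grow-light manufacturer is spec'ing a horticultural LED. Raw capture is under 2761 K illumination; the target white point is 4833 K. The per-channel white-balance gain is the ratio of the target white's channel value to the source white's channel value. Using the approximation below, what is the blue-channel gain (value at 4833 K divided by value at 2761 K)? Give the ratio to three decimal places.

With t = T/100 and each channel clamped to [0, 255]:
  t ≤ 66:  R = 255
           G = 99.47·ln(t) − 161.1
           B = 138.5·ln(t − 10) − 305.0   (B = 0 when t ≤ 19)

At 2761 K (t = 27.61):
  B = 138.5·ln(27.61 − 10) − 305.0 = 138.5·ln 17.61 − 305.0 = 138.5·2.8685 − 305.0 = 92.283.
At 4833 K (t = 48.33):
  B = 138.5·ln(48.33 − 10) − 305.0 = 138.5·ln 38.33 − 305.0 = 138.5·3.6462 − 305.0 = 200.003.
Gain = 200.003 / 92.283 = 2.1673 → 2.167.

2.167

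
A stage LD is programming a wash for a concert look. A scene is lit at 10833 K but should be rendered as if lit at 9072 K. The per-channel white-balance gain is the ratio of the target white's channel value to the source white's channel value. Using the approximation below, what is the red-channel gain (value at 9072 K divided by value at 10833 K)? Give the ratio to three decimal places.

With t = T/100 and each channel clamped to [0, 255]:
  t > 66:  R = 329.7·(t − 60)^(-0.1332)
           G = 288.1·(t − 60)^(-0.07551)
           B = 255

1.062

At 10833 K (t = 108.33):
  R = 329.7·(108.33 − 60)^(-0.1332) = 329.7·48.33^(-0.1332) = 329.7·0.59657 = 196.690.
At 9072 K (t = 90.72):
  R = 329.7·(90.72 − 60)^(-0.1332) = 329.7·30.72^(-0.1332) = 329.7·0.63369 = 208.927.
Gain = 208.927 / 196.690 = 1.0622 → 1.062.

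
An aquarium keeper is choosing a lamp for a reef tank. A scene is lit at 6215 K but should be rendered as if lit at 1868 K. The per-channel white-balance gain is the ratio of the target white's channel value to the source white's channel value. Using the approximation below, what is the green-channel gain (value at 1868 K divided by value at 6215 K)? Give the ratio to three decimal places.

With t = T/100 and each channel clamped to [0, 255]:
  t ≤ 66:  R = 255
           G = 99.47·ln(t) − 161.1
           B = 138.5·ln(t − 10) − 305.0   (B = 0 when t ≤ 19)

At 6215 K (t = 62.15):
  G = 99.47·ln 62.15 − 161.1 = 99.47·4.1296 − 161.1 = 249.666.
At 1868 K (t = 18.68):
  G = 99.47·ln 18.68 − 161.1 = 99.47·2.9275 − 161.1 = 130.094.
Gain = 130.094 / 249.666 = 0.5211 → 0.521.

0.521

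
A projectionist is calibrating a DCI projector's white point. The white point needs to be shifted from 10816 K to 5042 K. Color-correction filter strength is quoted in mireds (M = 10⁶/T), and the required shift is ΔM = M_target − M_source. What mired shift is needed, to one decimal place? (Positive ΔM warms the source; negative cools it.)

+105.9 mireds

M_source = 10⁶/10816 = 92.456; M_target = 10⁶/5042 = 198.334.
ΔM = 198.334 − 92.456 = 105.878 → +105.9 mireds, a warming shift.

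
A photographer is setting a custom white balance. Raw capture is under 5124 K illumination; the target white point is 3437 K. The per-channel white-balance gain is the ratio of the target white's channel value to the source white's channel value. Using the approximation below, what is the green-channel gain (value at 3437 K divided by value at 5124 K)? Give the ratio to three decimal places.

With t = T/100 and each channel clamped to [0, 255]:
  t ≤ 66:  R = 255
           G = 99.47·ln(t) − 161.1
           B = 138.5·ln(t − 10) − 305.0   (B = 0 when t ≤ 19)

At 5124 K (t = 51.24):
  G = 99.47·ln 51.24 − 161.1 = 99.47·3.9365 − 161.1 = 230.466.
At 3437 K (t = 34.37):
  G = 99.47·ln 34.37 − 161.1 = 99.47·3.5372 − 161.1 = 190.744.
Gain = 190.744 / 230.466 = 0.8276 → 0.828.

0.828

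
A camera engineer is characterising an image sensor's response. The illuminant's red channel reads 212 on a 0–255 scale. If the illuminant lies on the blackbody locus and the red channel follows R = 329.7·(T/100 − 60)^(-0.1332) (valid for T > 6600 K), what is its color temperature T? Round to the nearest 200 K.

8800 K

(t − 60)^(-0.1332) = 212/329.7 = 0.64301.
t − 60 = 0.64301^(1/-0.1332) = 0.64301^(-7.508) = 27.530, so t = 87.530.
T = 100·t = 8753 K → 8800 K to the nearest 200 K.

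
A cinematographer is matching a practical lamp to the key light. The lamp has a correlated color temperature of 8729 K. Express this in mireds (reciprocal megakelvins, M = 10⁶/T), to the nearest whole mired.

115 mireds

M = 10⁶ / 8729 = 114.561 → 115 mireds.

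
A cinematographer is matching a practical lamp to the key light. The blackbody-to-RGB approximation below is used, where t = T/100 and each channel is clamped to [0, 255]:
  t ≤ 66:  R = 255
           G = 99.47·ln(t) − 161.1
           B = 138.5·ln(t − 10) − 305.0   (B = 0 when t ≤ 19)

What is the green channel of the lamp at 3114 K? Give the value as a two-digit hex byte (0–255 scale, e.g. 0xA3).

t = 3114/100 = 31.14; the t ≤ 66 branch applies.
G = 99.47·ln 31.14 − 161.1 = 99.47·3.4385 − 161.1 = 180.927.
Rounded: 181; in hex, 0xB5.

0xB5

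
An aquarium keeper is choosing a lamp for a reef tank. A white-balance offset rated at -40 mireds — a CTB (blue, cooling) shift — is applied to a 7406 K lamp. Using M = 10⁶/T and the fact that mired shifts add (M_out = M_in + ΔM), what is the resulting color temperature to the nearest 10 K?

M_in = 10⁶/7406 = 135.03 mireds.
M_out = 135.03 + (-40) = 95.03 mireds.
T_out = 10⁶/95.03 = 10523.5 K → 10520 K.

10520 K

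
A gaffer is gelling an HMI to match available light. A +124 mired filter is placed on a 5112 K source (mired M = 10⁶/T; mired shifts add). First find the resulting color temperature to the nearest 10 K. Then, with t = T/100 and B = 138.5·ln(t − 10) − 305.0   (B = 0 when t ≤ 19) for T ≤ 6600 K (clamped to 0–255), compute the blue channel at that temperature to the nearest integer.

M_in = 10⁶/5112 = 195.62; M_out = 195.62 + (+124) = 319.62.
T_out = 10⁶/319.62 = 3128.7 K → 3130 K; t = 31.3.
B = 138.5·ln(31.3 − 10) − 305.0 = 138.5·ln 21.3 − 305.0 = 138.5·3.0587 − 305.0 = 118.631.
Rounded: 119.

119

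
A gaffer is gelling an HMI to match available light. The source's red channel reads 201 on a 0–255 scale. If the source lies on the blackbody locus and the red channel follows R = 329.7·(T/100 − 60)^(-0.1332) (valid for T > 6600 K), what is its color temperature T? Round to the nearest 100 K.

(t − 60)^(-0.1332) = 201/329.7 = 0.60965.
t − 60 = 0.60965^(1/-0.1332) = 0.60965^(-7.508) = 41.071, so t = 101.071.
T = 100·t = 10107 K → 10100 K to the nearest 100 K.

10100 K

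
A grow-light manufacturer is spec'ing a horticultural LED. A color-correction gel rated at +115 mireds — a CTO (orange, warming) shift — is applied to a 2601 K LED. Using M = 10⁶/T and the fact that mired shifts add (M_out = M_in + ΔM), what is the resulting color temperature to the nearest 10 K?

M_in = 10⁶/2601 = 384.47 mireds.
M_out = 384.47 + (+115) = 499.47 mireds.
T_out = 10⁶/499.47 = 2002.1 K → 2000 K.

2000 K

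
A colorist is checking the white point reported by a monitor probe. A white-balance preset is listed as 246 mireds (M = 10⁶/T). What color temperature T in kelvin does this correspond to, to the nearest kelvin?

4065 K

T = 10⁶ / 246 = 4065.04 K → 4065 K.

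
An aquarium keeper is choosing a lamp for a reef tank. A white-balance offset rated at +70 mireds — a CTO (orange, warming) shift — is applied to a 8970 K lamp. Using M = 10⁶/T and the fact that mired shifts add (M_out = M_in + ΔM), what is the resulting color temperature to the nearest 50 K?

M_in = 10⁶/8970 = 111.48 mireds.
M_out = 111.48 + (+70) = 181.48 mireds.
T_out = 10⁶/181.48 = 5510.2 K → 5500 K.

5500 K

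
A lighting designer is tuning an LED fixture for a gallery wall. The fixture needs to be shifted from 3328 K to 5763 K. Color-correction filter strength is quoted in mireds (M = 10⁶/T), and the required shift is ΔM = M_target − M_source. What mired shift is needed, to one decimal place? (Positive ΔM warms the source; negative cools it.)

-127.0 mireds

M_source = 10⁶/3328 = 300.481; M_target = 10⁶/5763 = 173.521.
ΔM = 173.521 − 300.481 = -126.960 → -127.0 mireds, a cooling shift.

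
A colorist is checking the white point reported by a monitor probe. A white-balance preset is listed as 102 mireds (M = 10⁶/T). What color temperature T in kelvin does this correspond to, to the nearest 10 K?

9800 K

T = 10⁶ / 102 = 9803.92 K → 9800 K.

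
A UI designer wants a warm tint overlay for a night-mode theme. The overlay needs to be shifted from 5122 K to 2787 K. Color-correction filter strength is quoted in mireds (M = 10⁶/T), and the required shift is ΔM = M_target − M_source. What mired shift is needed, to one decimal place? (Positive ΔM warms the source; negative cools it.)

+163.6 mireds

M_source = 10⁶/5122 = 195.236; M_target = 10⁶/2787 = 358.809.
ΔM = 358.809 − 195.236 = 163.573 → +163.6 mireds, a warming shift.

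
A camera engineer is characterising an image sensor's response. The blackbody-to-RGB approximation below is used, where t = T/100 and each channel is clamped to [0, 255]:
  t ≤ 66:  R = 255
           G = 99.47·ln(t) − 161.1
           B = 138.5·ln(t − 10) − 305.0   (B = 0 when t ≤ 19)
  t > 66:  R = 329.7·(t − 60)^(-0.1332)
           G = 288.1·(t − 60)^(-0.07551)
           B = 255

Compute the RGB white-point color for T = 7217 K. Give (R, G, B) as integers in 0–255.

(236, 239, 255)

t = 7217/100 = 72.17; the t > 66 branch applies.
R = 329.7·(72.17 − 60)^(-0.1332) = 329.7·12.17^(-0.1332) = 329.7·0.71687 = 236.351.
G = 288.1·(72.17 − 60)^(-0.07551) = 288.1·12.17^(-0.07551) = 288.1·0.82804 = 238.557.
B = 255 by definition for t > 66.
Rounded: (236, 239, 255).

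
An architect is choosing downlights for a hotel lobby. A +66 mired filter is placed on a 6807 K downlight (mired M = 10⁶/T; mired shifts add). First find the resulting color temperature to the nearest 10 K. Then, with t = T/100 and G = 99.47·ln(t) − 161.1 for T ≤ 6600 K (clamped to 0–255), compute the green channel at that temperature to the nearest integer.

222

M_in = 10⁶/6807 = 146.91; M_out = 146.91 + (+66) = 212.91.
T_out = 10⁶/212.91 = 4696.9 K → 4700 K; t = 47.
G = 99.47·ln 47 − 161.1 = 99.47·3.8501 − 161.1 = 221.874.
Rounded: 222.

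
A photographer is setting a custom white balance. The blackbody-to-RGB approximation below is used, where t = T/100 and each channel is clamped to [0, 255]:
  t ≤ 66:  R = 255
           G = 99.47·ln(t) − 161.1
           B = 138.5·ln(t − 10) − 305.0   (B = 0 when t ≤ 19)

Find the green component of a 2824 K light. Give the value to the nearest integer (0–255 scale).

t = 2824/100 = 28.24; the t ≤ 66 branch applies.
G = 99.47·ln 28.24 − 161.1 = 99.47·3.3407 − 161.1 = 171.203.
Rounded: 171.

171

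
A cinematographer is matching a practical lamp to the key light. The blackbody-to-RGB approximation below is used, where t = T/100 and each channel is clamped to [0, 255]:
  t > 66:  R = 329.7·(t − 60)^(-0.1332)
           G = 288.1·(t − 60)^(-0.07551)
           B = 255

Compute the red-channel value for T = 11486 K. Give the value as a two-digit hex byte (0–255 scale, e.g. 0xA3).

t = 11486/100 = 114.86; the t > 66 branch applies.
R = 329.7·(114.86 − 60)^(-0.1332) = 329.7·54.86^(-0.1332) = 329.7·0.58659 = 193.397.
Rounded: 193; in hex, 0xC1.

0xC1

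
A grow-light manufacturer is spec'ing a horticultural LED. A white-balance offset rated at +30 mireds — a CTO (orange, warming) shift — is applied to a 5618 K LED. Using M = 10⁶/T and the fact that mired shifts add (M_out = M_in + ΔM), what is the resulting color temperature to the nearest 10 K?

M_in = 10⁶/5618 = 178.00 mireds.
M_out = 178.00 + (+30) = 208.00 mireds.
T_out = 10⁶/208.00 = 4807.7 K → 4810 K.

4810 K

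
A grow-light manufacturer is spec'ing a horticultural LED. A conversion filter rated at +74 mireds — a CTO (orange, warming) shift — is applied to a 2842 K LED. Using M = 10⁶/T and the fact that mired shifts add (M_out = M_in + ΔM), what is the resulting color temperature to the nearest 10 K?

M_in = 10⁶/2842 = 351.86 mireds.
M_out = 351.86 + (+74) = 425.86 mireds.
T_out = 10⁶/425.86 = 2348.2 K → 2350 K.

2350 K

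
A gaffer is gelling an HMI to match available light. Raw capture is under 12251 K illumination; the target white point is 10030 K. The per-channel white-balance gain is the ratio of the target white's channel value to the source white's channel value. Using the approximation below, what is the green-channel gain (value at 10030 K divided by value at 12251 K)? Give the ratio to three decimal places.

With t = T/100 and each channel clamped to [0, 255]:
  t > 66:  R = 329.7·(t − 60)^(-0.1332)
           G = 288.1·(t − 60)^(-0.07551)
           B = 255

1.034

At 12251 K (t = 122.51):
  G = 288.1·(122.51 − 60)^(-0.07551) = 288.1·62.51^(-0.07551) = 288.1·0.73179 = 210.829.
At 10030 K (t = 100.3):
  G = 288.1·(100.3 − 60)^(-0.07551) = 288.1·40.3^(-0.07551) = 288.1·0.75646 = 217.935.
Gain = 217.935 / 210.829 = 1.0337 → 1.034.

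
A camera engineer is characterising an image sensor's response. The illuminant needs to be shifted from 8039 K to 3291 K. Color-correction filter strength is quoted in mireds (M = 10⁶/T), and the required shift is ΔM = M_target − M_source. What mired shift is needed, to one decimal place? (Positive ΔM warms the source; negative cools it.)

M_source = 10⁶/8039 = 124.394; M_target = 10⁶/3291 = 303.859.
ΔM = 303.859 − 124.394 = 179.465 → +179.5 mireds, a warming shift.

+179.5 mireds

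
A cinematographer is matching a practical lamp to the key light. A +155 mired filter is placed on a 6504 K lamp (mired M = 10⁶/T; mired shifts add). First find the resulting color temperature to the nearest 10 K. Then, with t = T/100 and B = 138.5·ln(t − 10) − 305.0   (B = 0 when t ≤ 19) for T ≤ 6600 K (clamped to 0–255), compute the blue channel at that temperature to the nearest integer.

126

M_in = 10⁶/6504 = 153.75; M_out = 153.75 + (+155) = 308.75.
T_out = 10⁶/308.75 = 3238.9 K → 3240 K; t = 32.4.
B = 138.5·ln(32.4 − 10) − 305.0 = 138.5·ln 22.4 − 305.0 = 138.5·3.1091 − 305.0 = 125.605.
Rounded: 126.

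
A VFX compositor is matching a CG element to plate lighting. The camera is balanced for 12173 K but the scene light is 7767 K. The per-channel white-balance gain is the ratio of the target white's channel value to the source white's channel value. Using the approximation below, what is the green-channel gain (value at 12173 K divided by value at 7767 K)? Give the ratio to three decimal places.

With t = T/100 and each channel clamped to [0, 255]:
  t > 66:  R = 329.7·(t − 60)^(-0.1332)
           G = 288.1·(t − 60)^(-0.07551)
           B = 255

At 7767 K (t = 77.67):
  G = 288.1·(77.67 − 60)^(-0.07551) = 288.1·17.67^(-0.07551) = 288.1·0.80505 = 231.934.
At 12173 K (t = 121.73):
  G = 288.1·(121.73 − 60)^(-0.07551) = 288.1·61.73^(-0.07551) = 288.1·0.73249 = 211.029.
Gain = 211.029 / 231.934 = 0.9099 → 0.910.

0.910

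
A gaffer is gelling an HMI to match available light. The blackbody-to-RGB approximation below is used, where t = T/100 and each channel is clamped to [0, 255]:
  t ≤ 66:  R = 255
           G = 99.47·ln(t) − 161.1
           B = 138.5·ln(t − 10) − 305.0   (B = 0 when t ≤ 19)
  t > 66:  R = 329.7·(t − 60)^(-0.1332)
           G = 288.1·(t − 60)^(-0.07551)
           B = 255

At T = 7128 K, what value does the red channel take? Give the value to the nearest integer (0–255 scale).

239

t = 7128/100 = 71.28; the t > 66 branch applies.
R = 329.7·(71.28 − 60)^(-0.1332) = 329.7·11.28^(-0.1332) = 329.7·0.72416 = 238.754.
Rounded: 239.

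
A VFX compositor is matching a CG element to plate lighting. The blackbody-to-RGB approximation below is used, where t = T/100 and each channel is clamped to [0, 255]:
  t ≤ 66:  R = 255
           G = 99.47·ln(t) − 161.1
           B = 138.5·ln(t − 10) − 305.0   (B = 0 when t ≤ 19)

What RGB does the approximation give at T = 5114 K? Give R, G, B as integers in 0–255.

R=255, G=230, B=210

t = 5114/100 = 51.14; the t ≤ 66 branch applies.
R = 255 by definition for t ≤ 66.
G = 99.47·ln 51.14 − 161.1 = 99.47·3.9346 − 161.1 = 230.271.
B = 138.5·ln(51.14 − 10) − 305.0 = 138.5·ln 41.14 − 305.0 = 138.5·3.7170 − 305.0 = 209.802.
Rounded: (255, 230, 210).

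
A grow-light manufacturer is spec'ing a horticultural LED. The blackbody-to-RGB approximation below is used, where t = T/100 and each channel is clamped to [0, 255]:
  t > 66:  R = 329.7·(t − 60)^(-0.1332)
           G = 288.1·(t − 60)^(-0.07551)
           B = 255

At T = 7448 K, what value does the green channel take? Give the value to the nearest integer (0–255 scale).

235

t = 7448/100 = 74.48; the t > 66 branch applies.
G = 288.1·(74.48 − 60)^(-0.07551) = 288.1·14.48^(-0.07551) = 288.1·0.81724 = 235.447.
Rounded: 235.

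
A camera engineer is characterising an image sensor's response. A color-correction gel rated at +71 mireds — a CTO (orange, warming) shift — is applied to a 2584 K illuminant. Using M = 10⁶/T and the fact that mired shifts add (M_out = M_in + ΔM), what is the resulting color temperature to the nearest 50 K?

M_in = 10⁶/2584 = 387.00 mireds.
M_out = 387.00 + (+71) = 458.00 mireds.
T_out = 10⁶/458.00 = 2183.4 K → 2200 K.

2200 K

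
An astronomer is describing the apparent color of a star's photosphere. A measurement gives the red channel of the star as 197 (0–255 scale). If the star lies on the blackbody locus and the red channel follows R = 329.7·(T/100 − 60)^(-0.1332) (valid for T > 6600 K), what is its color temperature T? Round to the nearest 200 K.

10800 K

(t − 60)^(-0.1332) = 197/329.7 = 0.59751.
t − 60 = 0.59751^(1/-0.1332) = 0.59751^(-7.508) = 47.761, so t = 107.761.
T = 100·t = 10776 K → 10800 K to the nearest 200 K.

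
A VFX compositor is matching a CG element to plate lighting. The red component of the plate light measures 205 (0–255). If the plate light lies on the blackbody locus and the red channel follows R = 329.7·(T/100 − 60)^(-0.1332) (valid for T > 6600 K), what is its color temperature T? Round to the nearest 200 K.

(t − 60)^(-0.1332) = 205/329.7 = 0.62178.
t − 60 = 0.62178^(1/-0.1332) = 0.62178^(-7.508) = 35.423, so t = 95.423.
T = 100·t = 9542 K → 9600 K to the nearest 200 K.

9600 K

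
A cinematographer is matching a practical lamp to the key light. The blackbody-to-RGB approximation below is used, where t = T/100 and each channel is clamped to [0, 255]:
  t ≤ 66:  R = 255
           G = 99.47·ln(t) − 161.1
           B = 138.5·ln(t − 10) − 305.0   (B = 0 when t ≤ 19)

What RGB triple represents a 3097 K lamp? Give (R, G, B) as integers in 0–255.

t = 3097/100 = 30.97; the t ≤ 66 branch applies.
R = 255 by definition for t ≤ 66.
G = 99.47·ln 30.97 − 161.1 = 99.47·3.4330 − 161.1 = 180.382.
B = 138.5·ln(30.97 − 10) − 305.0 = 138.5·ln 20.97 − 305.0 = 138.5·3.0431 − 305.0 = 116.468.
Rounded: (255, 180, 116).

(255, 180, 116)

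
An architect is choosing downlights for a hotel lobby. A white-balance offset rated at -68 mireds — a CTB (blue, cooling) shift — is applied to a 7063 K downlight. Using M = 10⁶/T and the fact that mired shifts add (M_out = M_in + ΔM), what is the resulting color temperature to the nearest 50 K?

M_in = 10⁶/7063 = 141.58 mireds.
M_out = 141.58 + (-68) = 73.58 mireds.
T_out = 10⁶/73.58 = 13590.1 K → 13600 K.

13600 K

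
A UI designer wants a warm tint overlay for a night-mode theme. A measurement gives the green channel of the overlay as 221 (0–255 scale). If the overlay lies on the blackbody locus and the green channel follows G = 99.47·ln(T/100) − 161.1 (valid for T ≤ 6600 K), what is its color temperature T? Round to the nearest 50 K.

ln t = (221 + 161.1) / 99.47 = 3.8414.
t = e^3.8414 = 46.589.
T = 100·t = 4659 K → 4650 K to the nearest 50 K.

4650 K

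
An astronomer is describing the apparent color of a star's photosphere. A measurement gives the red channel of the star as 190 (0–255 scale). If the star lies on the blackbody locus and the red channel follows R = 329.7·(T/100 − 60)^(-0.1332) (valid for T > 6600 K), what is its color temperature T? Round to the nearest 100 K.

12300 K

(t − 60)^(-0.1332) = 190/329.7 = 0.57628.
t − 60 = 0.57628^(1/-0.1332) = 0.57628^(-7.508) = 62.667, so t = 122.667.
T = 100·t = 12267 K → 12300 K to the nearest 100 K.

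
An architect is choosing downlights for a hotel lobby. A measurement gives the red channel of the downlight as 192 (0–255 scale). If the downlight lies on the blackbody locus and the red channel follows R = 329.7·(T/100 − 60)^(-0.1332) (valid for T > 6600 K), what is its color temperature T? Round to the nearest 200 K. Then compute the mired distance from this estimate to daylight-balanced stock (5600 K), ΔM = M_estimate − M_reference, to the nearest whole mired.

-94 mireds

(t − 60)^(-0.1332) = 192/329.7 = 0.58235.
t − 60 = 0.58235^(1/-0.1332) = 0.58235^(-7.508) = 57.929, so t = 117.929.
T = 100·t = 11793 K → 11800 K to the nearest 200 K.
M_estimate = 10⁶/11800 = 84.75; M_reference = 10⁶/5600 = 178.57.
ΔM = 84.75 − 178.57 = -93.83 → -94 mireds.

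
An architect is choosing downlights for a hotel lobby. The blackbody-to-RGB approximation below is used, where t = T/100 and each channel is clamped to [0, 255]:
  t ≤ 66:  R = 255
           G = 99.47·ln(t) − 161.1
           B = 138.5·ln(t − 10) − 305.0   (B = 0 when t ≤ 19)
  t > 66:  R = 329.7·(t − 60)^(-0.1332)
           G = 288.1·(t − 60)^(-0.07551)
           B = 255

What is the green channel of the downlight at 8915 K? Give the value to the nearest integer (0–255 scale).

223

t = 8915/100 = 89.15; the t > 66 branch applies.
G = 288.1·(89.15 − 60)^(-0.07551) = 288.1·29.15^(-0.07551) = 288.1·0.77518 = 223.331.
Rounded: 223.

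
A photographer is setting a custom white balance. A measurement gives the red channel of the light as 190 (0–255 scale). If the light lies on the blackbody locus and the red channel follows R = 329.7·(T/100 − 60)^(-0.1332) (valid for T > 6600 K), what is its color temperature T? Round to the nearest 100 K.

(t − 60)^(-0.1332) = 190/329.7 = 0.57628.
t − 60 = 0.57628^(1/-0.1332) = 0.57628^(-7.508) = 62.667, so t = 122.667.
T = 100·t = 12267 K → 12300 K to the nearest 100 K.

12300 K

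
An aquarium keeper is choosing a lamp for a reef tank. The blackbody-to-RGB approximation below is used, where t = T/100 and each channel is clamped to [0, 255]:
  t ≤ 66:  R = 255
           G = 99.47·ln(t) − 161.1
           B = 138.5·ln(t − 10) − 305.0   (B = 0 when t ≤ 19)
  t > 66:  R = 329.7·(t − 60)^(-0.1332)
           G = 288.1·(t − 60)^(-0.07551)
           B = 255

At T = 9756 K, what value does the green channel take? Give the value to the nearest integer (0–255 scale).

t = 9756/100 = 97.56; the t > 66 branch applies.
G = 288.1·(97.56 − 60)^(-0.07551) = 288.1·37.56^(-0.07551) = 288.1·0.76049 = 219.097.
Rounded: 219.

219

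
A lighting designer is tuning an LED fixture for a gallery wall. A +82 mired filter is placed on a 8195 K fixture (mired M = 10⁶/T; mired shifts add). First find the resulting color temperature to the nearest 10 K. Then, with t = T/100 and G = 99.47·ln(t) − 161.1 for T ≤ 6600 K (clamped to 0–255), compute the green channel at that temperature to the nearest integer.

226

M_in = 10⁶/8195 = 122.03; M_out = 122.03 + (+82) = 204.03.
T_out = 10⁶/204.03 = 4901.3 K → 4900 K; t = 49.
G = 99.47·ln 49 − 161.1 = 99.47·3.8918 − 161.1 = 226.019.
Rounded: 226.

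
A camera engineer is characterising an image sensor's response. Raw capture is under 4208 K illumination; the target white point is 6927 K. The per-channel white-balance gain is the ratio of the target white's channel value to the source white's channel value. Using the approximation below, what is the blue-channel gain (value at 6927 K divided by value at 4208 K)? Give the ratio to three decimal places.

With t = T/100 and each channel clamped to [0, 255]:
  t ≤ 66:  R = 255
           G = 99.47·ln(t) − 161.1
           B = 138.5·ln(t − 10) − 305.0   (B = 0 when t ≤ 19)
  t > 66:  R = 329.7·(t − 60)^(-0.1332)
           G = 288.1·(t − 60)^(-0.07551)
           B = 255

1.454

At 4208 K (t = 42.08):
  B = 138.5·ln(42.08 − 10) − 305.0 = 138.5·ln 32.08 − 305.0 = 138.5·3.4682 − 305.0 = 175.350.
At 6927 K (t = 69.27):
  B = 255 by definition for t > 66.
Gain = 255.000 / 175.350 = 1.4542 → 1.454.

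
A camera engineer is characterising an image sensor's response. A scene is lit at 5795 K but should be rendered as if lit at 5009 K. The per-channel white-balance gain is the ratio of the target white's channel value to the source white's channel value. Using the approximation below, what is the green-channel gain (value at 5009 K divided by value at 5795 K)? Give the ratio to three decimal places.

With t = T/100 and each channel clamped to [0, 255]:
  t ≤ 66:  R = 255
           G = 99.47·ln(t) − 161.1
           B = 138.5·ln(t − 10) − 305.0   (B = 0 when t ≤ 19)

At 5795 K (t = 57.95):
  G = 99.47·ln 57.95 − 161.1 = 99.47·4.0596 − 161.1 = 242.706.
At 5009 K (t = 50.09):
  G = 99.47·ln 50.09 − 161.1 = 99.47·3.9138 − 161.1 = 228.208.
Gain = 228.208 / 242.706 = 0.9403 → 0.940.

0.940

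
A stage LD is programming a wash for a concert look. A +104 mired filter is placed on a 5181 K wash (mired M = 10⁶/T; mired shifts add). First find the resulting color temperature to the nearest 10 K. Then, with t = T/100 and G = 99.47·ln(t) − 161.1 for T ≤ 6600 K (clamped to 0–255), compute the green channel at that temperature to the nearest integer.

189

M_in = 10⁶/5181 = 193.01; M_out = 193.01 + (+104) = 297.01.
T_out = 10⁶/297.01 = 3366.9 K → 3370 K; t = 33.7.
G = 99.47·ln 33.7 − 161.1 = 99.47·3.5175 − 161.1 = 188.786.
Rounded: 189.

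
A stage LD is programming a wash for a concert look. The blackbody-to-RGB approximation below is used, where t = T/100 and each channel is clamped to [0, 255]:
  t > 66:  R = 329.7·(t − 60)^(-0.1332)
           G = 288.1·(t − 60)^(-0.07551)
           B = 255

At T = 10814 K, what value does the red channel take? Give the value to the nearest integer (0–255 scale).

t = 10814/100 = 108.14; the t > 66 branch applies.
R = 329.7·(108.14 − 60)^(-0.1332) = 329.7·48.14^(-0.1332) = 329.7·0.59688 = 196.793.
Rounded: 197.

197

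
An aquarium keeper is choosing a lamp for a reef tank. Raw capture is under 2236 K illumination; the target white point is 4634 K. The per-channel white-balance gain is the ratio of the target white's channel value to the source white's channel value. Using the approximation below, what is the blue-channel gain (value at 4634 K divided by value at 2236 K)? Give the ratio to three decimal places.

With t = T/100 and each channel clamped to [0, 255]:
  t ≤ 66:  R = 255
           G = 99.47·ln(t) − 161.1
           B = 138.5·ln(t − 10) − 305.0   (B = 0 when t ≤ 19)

At 2236 K (t = 22.36):
  B = 138.5·ln(22.36 − 10) − 305.0 = 138.5·ln 12.36 − 305.0 = 138.5·2.5145 − 305.0 = 43.253.
At 4634 K (t = 46.34):
  B = 138.5·ln(46.34 − 10) − 305.0 = 138.5·ln 36.34 − 305.0 = 138.5·3.5929 − 305.0 = 192.619.
Gain = 192.619 / 43.253 = 4.4533 → 4.453.

4.453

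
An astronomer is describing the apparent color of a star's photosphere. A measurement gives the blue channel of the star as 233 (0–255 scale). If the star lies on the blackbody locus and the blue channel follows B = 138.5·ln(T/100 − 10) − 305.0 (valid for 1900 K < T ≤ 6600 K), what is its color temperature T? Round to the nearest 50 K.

ln(t − 10) = (233 + 305.0) / 138.5 = 3.8845.
t − 10 = e^3.8845 = 48.641, so t = 58.641.
T = 100·t = 5864 K → 5850 K to the nearest 50 K.

5850 K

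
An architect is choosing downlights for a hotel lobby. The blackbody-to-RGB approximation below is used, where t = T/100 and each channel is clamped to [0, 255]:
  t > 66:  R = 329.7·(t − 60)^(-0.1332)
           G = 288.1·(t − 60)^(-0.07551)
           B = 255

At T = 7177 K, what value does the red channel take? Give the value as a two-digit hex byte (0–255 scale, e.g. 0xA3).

0xED

t = 7177/100 = 71.77; the t > 66 branch applies.
R = 329.7·(71.77 − 60)^(-0.1332) = 329.7·11.77^(-0.1332) = 329.7·0.72007 = 237.406.
Rounded: 237; in hex, 0xED.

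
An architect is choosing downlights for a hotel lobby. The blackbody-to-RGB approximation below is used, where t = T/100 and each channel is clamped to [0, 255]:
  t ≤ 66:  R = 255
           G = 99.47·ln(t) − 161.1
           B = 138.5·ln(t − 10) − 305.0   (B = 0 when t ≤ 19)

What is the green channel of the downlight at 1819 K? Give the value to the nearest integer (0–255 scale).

127

t = 1819/100 = 18.19; the t ≤ 66 branch applies.
G = 99.47·ln 18.19 − 161.1 = 99.47·2.9009 − 161.1 = 127.450.
Rounded: 127.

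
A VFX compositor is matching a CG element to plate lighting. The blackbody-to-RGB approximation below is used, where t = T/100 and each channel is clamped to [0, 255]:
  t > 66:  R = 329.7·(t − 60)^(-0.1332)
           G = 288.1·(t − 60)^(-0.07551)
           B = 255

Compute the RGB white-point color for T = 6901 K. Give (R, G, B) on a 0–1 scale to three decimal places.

(0.965, 0.957, 1.000)

t = 6901/100 = 69.01; the t > 66 branch applies.
R = 329.7·(69.01 − 60)^(-0.1332) = 329.7·9.01^(-0.1332) = 329.7·0.74616 = 246.008.
G = 288.1·(69.01 − 60)^(-0.07551) = 288.1·9.01^(-0.07551) = 288.1·0.84705 = 244.035.
B = 255 by definition for t > 66.
Dividing each by 255: (0.9647, 0.9570, 1.0000) → (0.965, 0.957, 1.000).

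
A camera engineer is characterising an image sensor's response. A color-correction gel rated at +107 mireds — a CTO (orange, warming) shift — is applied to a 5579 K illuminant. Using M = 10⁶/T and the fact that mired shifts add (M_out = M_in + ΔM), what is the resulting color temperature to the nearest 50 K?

3500 K

M_in = 10⁶/5579 = 179.24 mireds.
M_out = 179.24 + (+107) = 286.24 mireds.
T_out = 10⁶/286.24 = 3493.5 K → 3500 K.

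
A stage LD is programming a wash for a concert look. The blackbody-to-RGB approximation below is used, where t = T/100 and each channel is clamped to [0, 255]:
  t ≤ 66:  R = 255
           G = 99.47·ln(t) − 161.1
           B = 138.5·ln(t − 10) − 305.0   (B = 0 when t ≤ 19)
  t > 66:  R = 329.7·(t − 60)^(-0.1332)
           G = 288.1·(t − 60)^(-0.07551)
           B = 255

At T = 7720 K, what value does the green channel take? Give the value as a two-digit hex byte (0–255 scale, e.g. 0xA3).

0xE8

t = 7720/100 = 77.2; the t > 66 branch applies.
G = 288.1·(77.2 − 60)^(-0.07551) = 288.1·17.2^(-0.07551) = 288.1·0.80669 = 232.407.
Rounded: 232; in hex, 0xE8.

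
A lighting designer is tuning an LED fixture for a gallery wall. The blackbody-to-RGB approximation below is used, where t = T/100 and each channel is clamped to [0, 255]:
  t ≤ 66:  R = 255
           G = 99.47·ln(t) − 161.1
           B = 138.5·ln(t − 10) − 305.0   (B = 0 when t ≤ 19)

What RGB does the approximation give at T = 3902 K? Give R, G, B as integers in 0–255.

R=255, G=203, B=161

t = 3902/100 = 39.02; the t ≤ 66 branch applies.
R = 255 by definition for t ≤ 66.
G = 99.47·ln 39.02 − 161.1 = 99.47·3.6641 − 161.1 = 203.365.
B = 138.5·ln(39.02 − 10) − 305.0 = 138.5·ln 29.02 − 305.0 = 138.5·3.3680 − 305.0 = 161.466.
Rounded: (255, 203, 161).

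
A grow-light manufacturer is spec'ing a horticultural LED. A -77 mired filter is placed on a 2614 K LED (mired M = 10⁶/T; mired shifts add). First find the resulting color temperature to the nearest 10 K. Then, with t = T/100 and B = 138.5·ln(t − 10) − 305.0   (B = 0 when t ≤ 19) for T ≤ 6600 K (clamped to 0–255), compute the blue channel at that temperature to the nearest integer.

M_in = 10⁶/2614 = 382.56; M_out = 382.56 + (-77) = 305.56.
T_out = 10⁶/305.56 = 3272.7 K → 3270 K; t = 32.7.
B = 138.5·ln(32.7 − 10) − 305.0 = 138.5·ln 22.7 − 305.0 = 138.5·3.1224 − 305.0 = 127.448.
Rounded: 127.

127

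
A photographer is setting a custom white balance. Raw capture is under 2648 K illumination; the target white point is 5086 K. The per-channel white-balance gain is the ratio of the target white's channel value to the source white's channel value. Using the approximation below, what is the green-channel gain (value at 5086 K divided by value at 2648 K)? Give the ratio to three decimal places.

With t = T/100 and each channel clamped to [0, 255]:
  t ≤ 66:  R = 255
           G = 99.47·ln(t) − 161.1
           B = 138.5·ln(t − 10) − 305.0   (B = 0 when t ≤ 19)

At 2648 K (t = 26.48):
  G = 99.47·ln 26.48 − 161.1 = 99.47·3.2764 − 161.1 = 164.802.
At 5086 K (t = 50.86):
  G = 99.47·ln 50.86 − 161.1 = 99.47·3.9291 − 161.1 = 229.725.
Gain = 229.725 / 164.802 = 1.3939 → 1.394.

1.394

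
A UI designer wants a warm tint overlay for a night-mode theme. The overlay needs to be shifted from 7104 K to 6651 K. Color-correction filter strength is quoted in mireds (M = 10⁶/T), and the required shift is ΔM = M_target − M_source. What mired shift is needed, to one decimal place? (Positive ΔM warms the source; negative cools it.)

+9.6 mireds

M_source = 10⁶/7104 = 140.766; M_target = 10⁶/6651 = 150.353.
ΔM = 150.353 − 140.766 = 9.588 → +9.6 mireds, a warming shift.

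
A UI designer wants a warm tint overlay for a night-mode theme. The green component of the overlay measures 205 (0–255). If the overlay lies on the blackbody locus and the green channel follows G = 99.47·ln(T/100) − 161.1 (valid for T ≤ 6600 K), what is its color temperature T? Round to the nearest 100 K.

ln t = (205 + 161.1) / 99.47 = 3.6805.
t = e^3.6805 = 39.666.
T = 100·t = 3967 K → 4000 K to the nearest 100 K.

4000 K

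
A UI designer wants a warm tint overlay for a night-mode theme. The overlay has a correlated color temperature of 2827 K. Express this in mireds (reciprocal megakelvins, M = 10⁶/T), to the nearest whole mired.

354 mireds

M = 10⁶ / 2827 = 353.732 → 354 mireds.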